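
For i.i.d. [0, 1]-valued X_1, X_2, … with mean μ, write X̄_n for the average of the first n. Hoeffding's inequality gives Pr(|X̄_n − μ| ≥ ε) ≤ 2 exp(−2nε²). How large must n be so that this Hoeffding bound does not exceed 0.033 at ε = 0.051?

Require 2·exp(−2nε²) ≤ 0.033, i.e. 2nε² ≥ ln(2/0.033) = 4.104395.
So n ≥ 4.104395 / (2·0.051²) = 789.003.
The smallest integer n is 790.

790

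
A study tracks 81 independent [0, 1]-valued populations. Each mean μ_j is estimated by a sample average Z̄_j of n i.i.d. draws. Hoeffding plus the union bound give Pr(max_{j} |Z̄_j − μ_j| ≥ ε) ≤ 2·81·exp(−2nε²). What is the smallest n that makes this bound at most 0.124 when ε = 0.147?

Need 2·81·exp(−2nε²) ≤ 0.124, i.e. exp(−2nε²) ≤ 0.124/162.
So 2nε² ≥ ln(162/0.124) = 7.175070.
Hence n ≥ 7.175070/(2·0.147²) = 166.020.
The smallest integer n is 167.

167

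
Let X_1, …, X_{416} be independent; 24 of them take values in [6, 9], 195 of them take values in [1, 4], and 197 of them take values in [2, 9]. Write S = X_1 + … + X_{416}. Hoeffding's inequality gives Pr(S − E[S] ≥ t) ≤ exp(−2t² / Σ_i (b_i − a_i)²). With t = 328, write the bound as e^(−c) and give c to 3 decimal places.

18.511

Σ(b_i − a_i)² = 24·3² + 195·3² + 197·7² = 11624.
c = 2t² / 11624 = 2·328² / 11624 = 18.5107.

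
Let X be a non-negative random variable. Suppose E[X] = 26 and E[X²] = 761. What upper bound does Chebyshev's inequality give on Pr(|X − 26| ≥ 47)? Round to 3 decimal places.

0.038

Var(X) = E[X²] − (E[X])² = 761 − 676 = 85.
Chebyshev's inequality: Pr(|X − μ| ≥ t) ≤ Var(X)/t² = 85/2209 = 0.0385.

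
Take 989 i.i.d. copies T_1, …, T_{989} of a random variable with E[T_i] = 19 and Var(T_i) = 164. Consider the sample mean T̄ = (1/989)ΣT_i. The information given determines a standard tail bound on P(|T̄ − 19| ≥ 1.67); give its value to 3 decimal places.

With mean and variance of each term known, Chebyshev's inequality bounds the deviation of the sum (or sample mean).
Var(T̄) = Var(T_i)/n = 164/989 = 0.16582.
Chebyshev: P(|T̄ − 19| ≥ 1.67) ≤ Var(T̄)/(1.67)² = 164/(989·1.67²) = 0.0595.

0.059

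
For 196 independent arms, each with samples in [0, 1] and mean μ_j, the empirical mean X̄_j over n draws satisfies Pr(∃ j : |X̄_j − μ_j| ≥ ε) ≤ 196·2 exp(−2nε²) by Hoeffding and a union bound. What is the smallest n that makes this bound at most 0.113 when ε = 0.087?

539

Need 2·196·exp(−2nε²) ≤ 0.113, i.e. exp(−2nε²) ≤ 0.113/392.
So 2nε² ≥ ln(392/0.113) = 8.151629.
Hence n ≥ 8.151629/(2·0.087²) = 538.488.
The smallest integer n is 539.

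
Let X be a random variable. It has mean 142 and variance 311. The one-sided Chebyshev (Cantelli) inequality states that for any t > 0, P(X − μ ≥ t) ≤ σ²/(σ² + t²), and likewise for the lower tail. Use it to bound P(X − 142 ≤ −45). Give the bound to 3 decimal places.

0.133

Here σ² = 311 and t = 45, so σ² + t² = 2336.
Cantelli's bound: 311/2336 = 0.1331.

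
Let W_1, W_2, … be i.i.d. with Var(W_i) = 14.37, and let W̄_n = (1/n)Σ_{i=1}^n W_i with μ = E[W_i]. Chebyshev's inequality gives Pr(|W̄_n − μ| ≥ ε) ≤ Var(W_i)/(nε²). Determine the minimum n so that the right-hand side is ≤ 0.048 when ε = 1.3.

Require 14.37/(n·1.3²) ≤ 0.048, i.e. n ≥ 14.37/(0.048·1.3²) = 177.145.
The smallest integer n is 178.

178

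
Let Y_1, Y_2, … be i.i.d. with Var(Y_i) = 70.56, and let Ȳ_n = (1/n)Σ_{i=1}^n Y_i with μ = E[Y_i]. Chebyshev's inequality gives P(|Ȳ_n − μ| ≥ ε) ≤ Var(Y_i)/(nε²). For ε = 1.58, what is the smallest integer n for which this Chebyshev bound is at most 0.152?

Require 70.56/(n·1.58²) ≤ 0.152, i.e. n ≥ 70.56/(0.152·1.58²) = 185.952.
The smallest integer n is 186.

186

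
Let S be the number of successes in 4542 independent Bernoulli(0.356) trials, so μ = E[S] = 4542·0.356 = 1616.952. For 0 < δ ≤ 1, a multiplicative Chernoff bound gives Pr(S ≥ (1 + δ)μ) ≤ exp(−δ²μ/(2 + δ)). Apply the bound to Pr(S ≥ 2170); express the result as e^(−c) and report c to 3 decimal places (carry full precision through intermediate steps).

Write 2170 = (1 + δ)μ, so δ = 2170/1616.952 − 1 = 0.3420312…
Then the exponent is δ²μ/(2 + δ) = (2170 − μ)² / (μ·(2 + δ)) = 80.767353.

80.767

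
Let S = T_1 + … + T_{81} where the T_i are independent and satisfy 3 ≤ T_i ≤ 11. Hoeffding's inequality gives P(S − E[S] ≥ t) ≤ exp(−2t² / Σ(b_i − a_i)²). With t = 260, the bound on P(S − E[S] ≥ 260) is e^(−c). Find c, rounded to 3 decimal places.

26.080

Σ(b_i − a_i)² = 81·(8)² = 5184.
c = 2t²/5184 = 2·260²/5184 = 26.0802.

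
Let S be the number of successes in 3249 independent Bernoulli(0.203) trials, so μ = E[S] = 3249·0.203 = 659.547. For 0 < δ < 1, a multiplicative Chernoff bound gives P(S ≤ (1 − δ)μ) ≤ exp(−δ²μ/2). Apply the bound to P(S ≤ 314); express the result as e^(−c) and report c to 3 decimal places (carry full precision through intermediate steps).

Write 314 = (1 − δ)μ, so δ = 1 − 314/659.547 = 0.5239157…
Then the exponent is δ²μ/2 = (μ − 314)²/(2μ) = 90.518742.

90.519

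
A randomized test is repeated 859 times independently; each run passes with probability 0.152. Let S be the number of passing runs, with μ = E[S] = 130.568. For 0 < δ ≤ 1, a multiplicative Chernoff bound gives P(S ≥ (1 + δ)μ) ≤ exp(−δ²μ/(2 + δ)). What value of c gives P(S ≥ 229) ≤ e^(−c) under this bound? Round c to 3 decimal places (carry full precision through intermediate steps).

26.946

Write 229 = (1 + δ)μ, so δ = 229/130.568 − 1 = 0.7538754…
Then the exponent is δ²μ/(2 + δ) = (229 − μ)² / (μ·(2 + δ)) = 26.945831.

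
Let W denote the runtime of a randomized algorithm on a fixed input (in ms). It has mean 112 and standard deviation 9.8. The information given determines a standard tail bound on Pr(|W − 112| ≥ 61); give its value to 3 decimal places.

Mean and variance are known, so Chebyshev's inequality applies.
Chebyshev: Pr(|W − μ| ≥ t) ≤ Var(W)/t².
Var(W) = σ² = 9.8² = 96.04.
Bound = 96.04 / 3721 = 0.0258.

0.026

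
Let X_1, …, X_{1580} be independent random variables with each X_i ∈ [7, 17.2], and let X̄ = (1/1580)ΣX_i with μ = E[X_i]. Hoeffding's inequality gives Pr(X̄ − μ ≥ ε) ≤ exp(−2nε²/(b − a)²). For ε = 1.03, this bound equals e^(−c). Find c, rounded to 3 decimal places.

32.223

c = 2nε²/(b − a)² = 2·1580·1.03² / 10.2² = 32.2226.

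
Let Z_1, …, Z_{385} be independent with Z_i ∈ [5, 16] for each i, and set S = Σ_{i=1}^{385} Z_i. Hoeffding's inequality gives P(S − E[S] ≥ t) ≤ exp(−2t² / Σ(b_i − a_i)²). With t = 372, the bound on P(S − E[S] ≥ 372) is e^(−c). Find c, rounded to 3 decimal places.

Σ(b_i − a_i)² = 385·(11)² = 46585.
c = 2t²/46585 = 2·372²/46585 = 5.9411.

5.941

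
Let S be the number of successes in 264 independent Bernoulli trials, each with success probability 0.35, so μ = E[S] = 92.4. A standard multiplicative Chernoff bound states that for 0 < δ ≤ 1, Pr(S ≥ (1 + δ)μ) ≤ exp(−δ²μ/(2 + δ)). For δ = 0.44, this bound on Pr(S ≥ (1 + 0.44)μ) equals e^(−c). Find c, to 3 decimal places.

7.331

c = δ²μ/(2 + δ) = 0.44²·92.4/(2 + 0.44) = 7.3314.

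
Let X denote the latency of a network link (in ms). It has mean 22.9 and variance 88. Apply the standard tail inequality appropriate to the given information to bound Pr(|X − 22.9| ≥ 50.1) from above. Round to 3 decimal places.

Mean and variance are known, so Chebyshev's inequality applies.
Chebyshev: Pr(|X − μ| ≥ t) ≤ Var(X)/t².
Bound = 88 / 2510.01 = 0.0351.

0.035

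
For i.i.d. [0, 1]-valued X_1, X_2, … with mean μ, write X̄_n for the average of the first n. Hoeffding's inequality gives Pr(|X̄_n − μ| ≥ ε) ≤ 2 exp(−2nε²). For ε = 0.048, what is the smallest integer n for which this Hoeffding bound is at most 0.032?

Require 2·exp(−2nε²) ≤ 0.032, i.e. 2nε² ≥ ln(2/0.032) = 4.135167.
So n ≥ 4.135167 / (2·0.048²) = 897.389.
The smallest integer n is 898.

898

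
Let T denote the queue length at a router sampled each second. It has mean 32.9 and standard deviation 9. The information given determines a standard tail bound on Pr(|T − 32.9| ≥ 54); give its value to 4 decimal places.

0.0278

Mean and variance are known, so Chebyshev's inequality applies.
Chebyshev: Pr(|T − μ| ≥ t) ≤ Var(T)/t².
Var(T) = σ² = 9² = 81.
Bound = 81 / 2916 = 0.0278.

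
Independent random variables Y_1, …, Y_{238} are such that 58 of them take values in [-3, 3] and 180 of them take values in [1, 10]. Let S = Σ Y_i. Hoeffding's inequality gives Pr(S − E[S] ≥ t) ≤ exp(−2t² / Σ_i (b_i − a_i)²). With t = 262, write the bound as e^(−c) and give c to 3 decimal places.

Σ(b_i − a_i)² = 58·6² + 180·9² = 16668.
c = 2t² / 16668 = 2·262² / 16668 = 8.2366.

8.237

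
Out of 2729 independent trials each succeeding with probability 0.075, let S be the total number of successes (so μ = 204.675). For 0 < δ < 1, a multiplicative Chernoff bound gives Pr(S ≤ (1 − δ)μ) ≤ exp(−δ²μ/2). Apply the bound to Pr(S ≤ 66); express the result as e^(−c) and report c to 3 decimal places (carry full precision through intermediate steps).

Write 66 = (1 − δ)μ, so δ = 1 − 66/204.675 = 0.6775376…
Then the exponent is δ²μ/2 = (μ − 66)²/(2μ) = 46.978761.

46.979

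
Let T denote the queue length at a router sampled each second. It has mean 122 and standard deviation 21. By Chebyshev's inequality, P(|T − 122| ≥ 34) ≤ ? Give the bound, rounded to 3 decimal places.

0.381

Chebyshev: P(|T − μ| ≥ t) ≤ Var(T)/t².
Var(T) = σ² = 21² = 441.
Bound = 441 / 1156 = 0.3815.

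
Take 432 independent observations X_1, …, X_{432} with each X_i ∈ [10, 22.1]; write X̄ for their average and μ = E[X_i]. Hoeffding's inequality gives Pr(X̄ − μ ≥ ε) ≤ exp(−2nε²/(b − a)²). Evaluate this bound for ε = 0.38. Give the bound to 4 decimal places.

0.4265

Exponent: 2nε²/(b − a)² = 2·432·0.38² / 12.1² = 0.85214.
Bound = exp(−0.85214) = 0.42650.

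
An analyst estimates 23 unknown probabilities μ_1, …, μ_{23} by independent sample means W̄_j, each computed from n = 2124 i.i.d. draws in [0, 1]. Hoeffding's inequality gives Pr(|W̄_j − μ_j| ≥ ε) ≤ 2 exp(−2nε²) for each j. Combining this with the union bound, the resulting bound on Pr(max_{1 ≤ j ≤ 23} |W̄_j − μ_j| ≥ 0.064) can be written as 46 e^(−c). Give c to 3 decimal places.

17.400

Union bound over the 23 events: Pr(max_{1 ≤ j ≤ 23} |W̄_j − μ_j| ≥ 0.064) ≤ 23·2·exp(−2nε²) = 46 exp(−2·2124·0.064²).
So c = 2·2124·0.064² = 17.3998.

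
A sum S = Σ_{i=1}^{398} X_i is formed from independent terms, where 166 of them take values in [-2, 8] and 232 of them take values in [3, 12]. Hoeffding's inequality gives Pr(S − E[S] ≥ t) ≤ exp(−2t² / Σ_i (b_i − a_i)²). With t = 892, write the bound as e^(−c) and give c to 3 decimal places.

44.963

Σ(b_i − a_i)² = 166·10² + 232·9² = 35392.
c = 2t² / 35392 = 2·892² / 35392 = 44.9629.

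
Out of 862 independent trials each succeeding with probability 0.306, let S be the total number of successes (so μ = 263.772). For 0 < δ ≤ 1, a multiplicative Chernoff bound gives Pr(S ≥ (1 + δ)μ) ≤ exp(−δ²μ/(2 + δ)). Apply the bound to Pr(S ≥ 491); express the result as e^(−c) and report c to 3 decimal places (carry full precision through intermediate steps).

68.408

Write 491 = (1 + δ)μ, so δ = 491/263.772 − 1 = 0.8614561…
Then the exponent is δ²μ/(2 + δ) = (491 − μ)² / (μ·(2 + δ)) = 68.408160.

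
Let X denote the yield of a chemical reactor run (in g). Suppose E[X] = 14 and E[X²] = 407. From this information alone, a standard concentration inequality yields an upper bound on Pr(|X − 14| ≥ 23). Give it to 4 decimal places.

The first two moments determine the variance, so Chebyshev's inequality is the sharpest standard bound available.
Var(X) = E[X²] − (E[X])² = 407 − 196 = 211.
Chebyshev's inequality: Pr(|X − μ| ≥ t) ≤ Var(X)/t² = 211/529 = 0.3989.

0.3989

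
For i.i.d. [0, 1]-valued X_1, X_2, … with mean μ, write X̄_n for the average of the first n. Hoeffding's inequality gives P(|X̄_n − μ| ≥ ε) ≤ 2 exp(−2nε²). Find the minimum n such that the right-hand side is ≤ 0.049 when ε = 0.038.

Require 2·exp(−2nε²) ≤ 0.049, i.e. 2nε² ≥ ln(2/0.049) = 3.709082.
So n ≥ 3.709082 / (2·0.038²) = 1284.308.
The smallest integer n is 1285.

1285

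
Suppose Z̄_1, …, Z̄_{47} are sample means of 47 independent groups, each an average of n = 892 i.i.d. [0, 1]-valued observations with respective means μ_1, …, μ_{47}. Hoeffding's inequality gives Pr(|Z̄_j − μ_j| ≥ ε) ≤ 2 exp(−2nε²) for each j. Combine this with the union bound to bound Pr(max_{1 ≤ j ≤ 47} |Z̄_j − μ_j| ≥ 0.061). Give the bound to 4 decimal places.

Per-experiment Hoeffding bound: 2·exp(−2·892·0.061²) = 2·exp(−6.63826) = 0.0026186.
Union bound over 47 events: 47·0.0026186 = 0.12307.

0.1231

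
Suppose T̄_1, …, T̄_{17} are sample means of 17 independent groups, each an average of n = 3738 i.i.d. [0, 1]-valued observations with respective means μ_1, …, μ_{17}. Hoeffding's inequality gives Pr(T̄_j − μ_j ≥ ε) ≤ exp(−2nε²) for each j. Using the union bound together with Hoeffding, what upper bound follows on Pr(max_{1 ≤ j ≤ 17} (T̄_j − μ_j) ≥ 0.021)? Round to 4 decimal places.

Per-experiment Hoeffding bound: exp(−2·3738·0.021²) = exp(−3.29692) = 0.036997.
Union bound over 17 events: 17·0.036997 = 0.62895.

0.6290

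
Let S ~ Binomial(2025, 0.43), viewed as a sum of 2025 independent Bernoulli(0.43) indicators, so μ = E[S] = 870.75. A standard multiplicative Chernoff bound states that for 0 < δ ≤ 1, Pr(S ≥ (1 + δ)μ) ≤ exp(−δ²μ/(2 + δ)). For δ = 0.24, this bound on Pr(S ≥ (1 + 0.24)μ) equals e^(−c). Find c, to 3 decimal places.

22.391

c = δ²μ/(2 + δ) = 0.24²·870.75/(2 + 0.24) = 22.3907.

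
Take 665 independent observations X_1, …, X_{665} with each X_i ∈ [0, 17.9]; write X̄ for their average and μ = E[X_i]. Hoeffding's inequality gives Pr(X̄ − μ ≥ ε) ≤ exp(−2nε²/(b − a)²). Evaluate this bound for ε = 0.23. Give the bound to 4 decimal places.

Exponent: 2nε²/(b − a)² = 2·665·0.23² / 17.9² = 0.21958.
Bound = exp(−0.21958) = 0.80285.

0.8029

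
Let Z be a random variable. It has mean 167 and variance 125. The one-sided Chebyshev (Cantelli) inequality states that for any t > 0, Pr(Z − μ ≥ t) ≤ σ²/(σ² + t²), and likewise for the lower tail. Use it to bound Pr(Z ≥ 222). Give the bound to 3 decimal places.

Here σ² = 125 and t = 55, so σ² + t² = 3150.
Cantelli's bound: 125/3150 = 0.0397.

0.040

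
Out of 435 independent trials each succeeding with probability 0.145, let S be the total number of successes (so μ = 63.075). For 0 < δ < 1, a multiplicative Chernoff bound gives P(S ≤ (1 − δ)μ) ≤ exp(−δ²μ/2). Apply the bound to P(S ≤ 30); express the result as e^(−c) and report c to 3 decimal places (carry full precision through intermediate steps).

Write 30 = (1 − δ)μ, so δ = 1 − 30/63.075 = 0.5243757…
Then the exponent is δ²μ/2 = (μ − 30)²/(2μ) = 8.671864.

8.672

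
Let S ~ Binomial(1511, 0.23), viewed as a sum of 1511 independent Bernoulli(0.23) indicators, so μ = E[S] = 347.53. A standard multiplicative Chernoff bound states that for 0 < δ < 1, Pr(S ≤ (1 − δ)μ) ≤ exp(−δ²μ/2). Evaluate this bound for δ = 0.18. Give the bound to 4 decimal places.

Exponent = δ²μ/2 = 0.18²·347.53/2 = 5.6300.
Bound = exp(−5.6300) = 0.00359.

0.0036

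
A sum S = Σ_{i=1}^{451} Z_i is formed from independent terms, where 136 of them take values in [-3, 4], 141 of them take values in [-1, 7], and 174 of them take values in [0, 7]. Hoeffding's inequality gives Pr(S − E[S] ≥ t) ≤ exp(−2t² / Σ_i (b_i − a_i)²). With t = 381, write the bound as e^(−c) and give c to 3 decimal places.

11.990

Σ(b_i − a_i)² = 136·7² + 141·8² + 174·7² = 24214.
c = 2t² / 24214 = 2·381² / 24214 = 11.9898.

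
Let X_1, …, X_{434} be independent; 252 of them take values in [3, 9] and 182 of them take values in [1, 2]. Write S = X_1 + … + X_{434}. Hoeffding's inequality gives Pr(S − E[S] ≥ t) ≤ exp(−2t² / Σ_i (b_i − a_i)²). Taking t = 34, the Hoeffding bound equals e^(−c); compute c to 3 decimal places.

Σ(b_i − a_i)² = 252·6² + 182·1² = 9254.
c = 2t² / 9254 = 2·34² / 9254 = 0.2498.

0.250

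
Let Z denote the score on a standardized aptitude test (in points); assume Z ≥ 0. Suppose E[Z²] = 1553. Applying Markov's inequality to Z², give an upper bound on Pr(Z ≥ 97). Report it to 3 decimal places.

Since Z ≥ 0, the event {Z ≥ 97} is the same as {Z² ≥ 9409}.
Markov's inequality applied to Z² gives Pr(Z² ≥ 9409) ≤ E[Z²]/9409 = 1553/9409 = 0.1651.

0.165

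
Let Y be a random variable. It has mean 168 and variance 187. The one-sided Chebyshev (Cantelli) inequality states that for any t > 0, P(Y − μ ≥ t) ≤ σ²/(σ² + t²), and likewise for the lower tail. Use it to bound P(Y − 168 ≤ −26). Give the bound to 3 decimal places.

Here σ² = 187 and t = 26, so σ² + t² = 863.
Cantelli's bound: 187/863 = 0.2167.

0.217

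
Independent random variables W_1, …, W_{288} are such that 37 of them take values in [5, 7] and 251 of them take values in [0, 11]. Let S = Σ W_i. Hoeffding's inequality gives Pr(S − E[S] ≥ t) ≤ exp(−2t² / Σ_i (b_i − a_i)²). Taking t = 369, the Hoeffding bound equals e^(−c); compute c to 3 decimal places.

Σ(b_i − a_i)² = 37·2² + 251·11² = 30519.
c = 2t² / 30519 = 2·369² / 30519 = 8.9230.

8.923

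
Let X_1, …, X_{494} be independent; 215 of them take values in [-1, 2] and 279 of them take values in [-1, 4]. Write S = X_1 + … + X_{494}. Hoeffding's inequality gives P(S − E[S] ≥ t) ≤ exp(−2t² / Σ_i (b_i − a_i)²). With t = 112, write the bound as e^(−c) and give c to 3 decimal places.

2.816

Σ(b_i − a_i)² = 215·3² + 279·5² = 8910.
c = 2t² / 8910 = 2·112² / 8910 = 2.8157.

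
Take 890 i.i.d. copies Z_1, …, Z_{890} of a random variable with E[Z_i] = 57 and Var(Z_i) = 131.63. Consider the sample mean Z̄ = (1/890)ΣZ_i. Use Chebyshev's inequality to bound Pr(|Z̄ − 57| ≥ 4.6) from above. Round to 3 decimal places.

0.007

Var(Z̄) = Var(Z_i)/n = 131.63/890 = 0.1479.
Chebyshev: Pr(|Z̄ − 57| ≥ 4.6) ≤ Var(Z̄)/(4.6)² = 131.63/(890·4.6²) = 0.0070.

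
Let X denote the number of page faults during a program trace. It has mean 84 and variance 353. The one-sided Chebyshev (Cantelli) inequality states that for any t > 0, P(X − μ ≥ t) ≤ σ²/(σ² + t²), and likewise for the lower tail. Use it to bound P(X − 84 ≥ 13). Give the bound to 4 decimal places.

Here σ² = 353 and t = 13, so σ² + t² = 522.
Cantelli's bound: 353/522 = 0.6762.

0.6762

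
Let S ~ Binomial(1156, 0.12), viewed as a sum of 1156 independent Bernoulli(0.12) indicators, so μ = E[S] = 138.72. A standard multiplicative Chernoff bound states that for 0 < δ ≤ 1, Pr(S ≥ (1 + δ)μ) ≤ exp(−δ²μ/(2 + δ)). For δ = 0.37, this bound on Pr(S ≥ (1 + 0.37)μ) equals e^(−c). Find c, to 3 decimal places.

c = δ²μ/(2 + δ) = 0.37²·138.72/(2 + 0.37) = 8.0130.

8.013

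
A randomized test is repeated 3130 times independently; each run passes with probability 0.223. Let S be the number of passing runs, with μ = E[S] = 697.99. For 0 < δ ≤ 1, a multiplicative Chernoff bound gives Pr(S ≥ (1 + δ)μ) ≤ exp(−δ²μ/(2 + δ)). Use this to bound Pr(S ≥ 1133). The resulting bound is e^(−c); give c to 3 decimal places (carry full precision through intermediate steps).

103.350

Write 1133 = (1 + δ)μ, so δ = 1133/697.99 − 1 = 0.6232324…
Then the exponent is δ²μ/(2 + δ) = (1133 − μ)² / (μ·(2 + δ)) = 103.350483.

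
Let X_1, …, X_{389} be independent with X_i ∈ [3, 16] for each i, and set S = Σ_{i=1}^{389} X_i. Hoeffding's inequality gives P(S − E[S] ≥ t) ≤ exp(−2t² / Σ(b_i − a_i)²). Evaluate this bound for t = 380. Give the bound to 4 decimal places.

Σ(b_i − a_i)² = 389·(13)² = 65741.
Exponent = 2·380²/65741 = 4.3930.
Bound = exp(−4.3930) = 0.01236.

0.0124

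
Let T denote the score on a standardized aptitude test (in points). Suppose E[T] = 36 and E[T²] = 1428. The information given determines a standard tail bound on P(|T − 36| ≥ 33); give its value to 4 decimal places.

0.1212

The first two moments determine the variance, so Chebyshev's inequality is the sharpest standard bound available.
Var(T) = E[T²] − (E[T])² = 1428 − 1296 = 132.
Chebyshev's inequality: P(|T − μ| ≥ t) ≤ Var(T)/t² = 132/1089 = 0.1212.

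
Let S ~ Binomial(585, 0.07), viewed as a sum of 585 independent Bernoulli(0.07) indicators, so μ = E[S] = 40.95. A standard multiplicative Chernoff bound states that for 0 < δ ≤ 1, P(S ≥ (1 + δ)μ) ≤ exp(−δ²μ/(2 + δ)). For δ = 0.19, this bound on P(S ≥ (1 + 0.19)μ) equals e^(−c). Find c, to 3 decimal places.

0.675

c = δ²μ/(2 + δ) = 0.19²·40.95/(2 + 0.19) = 0.6750.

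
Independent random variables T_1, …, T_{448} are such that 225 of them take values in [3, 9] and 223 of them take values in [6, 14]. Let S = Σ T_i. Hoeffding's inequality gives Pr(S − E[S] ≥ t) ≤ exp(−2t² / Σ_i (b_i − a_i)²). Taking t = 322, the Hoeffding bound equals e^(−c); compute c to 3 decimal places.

9.269

Σ(b_i − a_i)² = 225·6² + 223·8² = 22372.
c = 2t² / 22372 = 2·322² / 22372 = 9.2691.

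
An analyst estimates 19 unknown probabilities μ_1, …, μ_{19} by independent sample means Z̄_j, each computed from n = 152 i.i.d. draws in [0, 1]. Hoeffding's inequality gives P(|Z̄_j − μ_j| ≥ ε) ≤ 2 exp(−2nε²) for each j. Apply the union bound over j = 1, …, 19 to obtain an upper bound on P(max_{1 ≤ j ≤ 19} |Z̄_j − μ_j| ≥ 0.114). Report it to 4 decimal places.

0.7311

Per-experiment Hoeffding bound: 2·exp(−2·152·0.114²) = 2·exp(−3.95078) = 0.038479.
Union bound over 19 events: 19·0.038479 = 0.73111.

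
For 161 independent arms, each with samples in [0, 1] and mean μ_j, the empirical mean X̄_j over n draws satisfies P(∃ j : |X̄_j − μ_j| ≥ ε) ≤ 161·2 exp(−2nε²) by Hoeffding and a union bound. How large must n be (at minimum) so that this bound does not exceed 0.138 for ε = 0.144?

187

Need 2·161·exp(−2nε²) ≤ 0.138, i.e. exp(−2nε²) ≤ 0.138/322.
So 2nε² ≥ ln(322/0.138) = 7.755053.
Hence n ≥ 7.755053/(2·0.144²) = 186.995.
The smallest integer n is 187.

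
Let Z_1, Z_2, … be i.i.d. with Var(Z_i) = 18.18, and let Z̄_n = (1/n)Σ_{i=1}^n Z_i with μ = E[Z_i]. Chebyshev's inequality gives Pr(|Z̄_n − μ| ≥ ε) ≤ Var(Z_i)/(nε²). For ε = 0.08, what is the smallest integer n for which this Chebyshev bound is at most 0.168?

Require 18.18/(n·0.08²) ≤ 0.168, i.e. n ≥ 18.18/(0.168·0.08²) = 16908.482.
The smallest integer n is 16909.

16909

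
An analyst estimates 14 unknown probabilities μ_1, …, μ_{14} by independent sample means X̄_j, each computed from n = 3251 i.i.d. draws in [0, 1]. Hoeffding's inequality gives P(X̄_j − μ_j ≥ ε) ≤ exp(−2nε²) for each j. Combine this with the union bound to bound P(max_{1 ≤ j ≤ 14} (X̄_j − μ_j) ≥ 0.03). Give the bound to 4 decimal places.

0.0402

Per-experiment Hoeffding bound: exp(−2·3251·0.03²) = exp(−5.85180) = 0.0028747.
Union bound over 14 events: 14·0.0028747 = 0.04025.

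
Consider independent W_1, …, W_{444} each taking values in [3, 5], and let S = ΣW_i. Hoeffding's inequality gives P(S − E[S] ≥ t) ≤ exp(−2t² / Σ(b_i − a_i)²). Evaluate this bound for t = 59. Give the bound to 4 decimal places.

Σ(b_i − a_i)² = 444·(2)² = 1776.
Exponent = 2·59²/1776 = 3.9200.
Bound = exp(−3.9200) = 0.01984.

0.0198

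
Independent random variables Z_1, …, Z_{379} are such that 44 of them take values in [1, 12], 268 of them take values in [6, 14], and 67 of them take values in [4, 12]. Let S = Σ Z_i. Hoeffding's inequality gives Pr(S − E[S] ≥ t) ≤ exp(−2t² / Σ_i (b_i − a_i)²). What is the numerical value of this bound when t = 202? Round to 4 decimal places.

0.0474

Σ(b_i − a_i)² = 44·11² + 268·8² + 67·8² = 26764.
Exponent = 2·202² / 26764 = 3.04917.
Bound = exp(−3.04917) = 0.04740.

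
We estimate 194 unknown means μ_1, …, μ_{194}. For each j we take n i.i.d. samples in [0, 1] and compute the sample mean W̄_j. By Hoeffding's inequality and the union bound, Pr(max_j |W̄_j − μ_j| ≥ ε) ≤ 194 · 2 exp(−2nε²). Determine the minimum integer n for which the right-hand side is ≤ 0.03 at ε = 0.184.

140

Need 2·194·exp(−2nε²) ≤ 0.03, i.e. exp(−2nε²) ≤ 0.03/388.
So 2nε² ≥ ln(388/0.03) = 9.467563.
Hence n ≥ 9.467563/(2·0.184²) = 139.821.
The smallest integer n is 140.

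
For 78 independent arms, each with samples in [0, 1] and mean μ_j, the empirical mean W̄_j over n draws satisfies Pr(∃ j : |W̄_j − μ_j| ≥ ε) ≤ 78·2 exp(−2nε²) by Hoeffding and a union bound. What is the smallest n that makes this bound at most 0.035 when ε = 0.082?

Need 2·78·exp(−2nε²) ≤ 0.035, i.e. exp(−2nε²) ≤ 0.035/156.
So 2nε² ≥ ln(156/0.035) = 8.402263.
Hence n ≥ 8.402263/(2·0.082²) = 624.796.
The smallest integer n is 625.

625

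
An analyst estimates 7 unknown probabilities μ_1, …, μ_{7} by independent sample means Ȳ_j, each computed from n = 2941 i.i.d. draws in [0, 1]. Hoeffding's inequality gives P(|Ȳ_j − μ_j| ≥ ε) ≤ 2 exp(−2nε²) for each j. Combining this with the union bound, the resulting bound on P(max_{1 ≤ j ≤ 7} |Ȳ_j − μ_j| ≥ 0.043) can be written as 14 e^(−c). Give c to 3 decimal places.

10.876

Union bound over the 7 events: P(max_{1 ≤ j ≤ 7} |Ȳ_j − μ_j| ≥ 0.043) ≤ 7·2·exp(−2nε²) = 14 exp(−2·2941·0.043²).
So c = 2·2941·0.043² = 10.8758.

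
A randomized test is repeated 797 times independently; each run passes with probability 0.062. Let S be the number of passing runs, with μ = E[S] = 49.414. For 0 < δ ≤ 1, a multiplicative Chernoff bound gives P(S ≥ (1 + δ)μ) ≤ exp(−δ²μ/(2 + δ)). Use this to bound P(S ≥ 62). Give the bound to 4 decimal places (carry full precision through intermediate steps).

Write 62 = (1 + δ)μ, so δ = 62/49.414 − 1 = 0.2547051…
Then the exponent is δ²μ/(2 + δ) = (62 − μ)² / (μ·(2 + δ)) = 1.421791.
Bound = exp(−1.421791) = 0.24128.

0.2413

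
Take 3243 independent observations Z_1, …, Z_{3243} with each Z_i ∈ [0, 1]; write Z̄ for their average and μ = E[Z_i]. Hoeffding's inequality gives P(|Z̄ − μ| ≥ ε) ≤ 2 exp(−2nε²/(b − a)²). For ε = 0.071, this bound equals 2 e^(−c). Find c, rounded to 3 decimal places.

32.696

c = 2nε²/(b − a)² = 2·3243·0.071² / 1² = 32.6959.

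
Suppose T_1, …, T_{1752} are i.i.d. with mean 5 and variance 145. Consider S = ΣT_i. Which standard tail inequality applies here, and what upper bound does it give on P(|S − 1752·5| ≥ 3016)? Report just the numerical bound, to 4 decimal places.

0.0279

With mean and variance of each term known, Chebyshev's inequality bounds the deviation of the sum (or sample mean).
Var(S) = n·Var(T_i) = 1752·145 = 254040.
Chebyshev: P(|S − 1752·5| ≥ 3016) ≤ Var(S)/3016² = 254040/9096256 = 0.0279.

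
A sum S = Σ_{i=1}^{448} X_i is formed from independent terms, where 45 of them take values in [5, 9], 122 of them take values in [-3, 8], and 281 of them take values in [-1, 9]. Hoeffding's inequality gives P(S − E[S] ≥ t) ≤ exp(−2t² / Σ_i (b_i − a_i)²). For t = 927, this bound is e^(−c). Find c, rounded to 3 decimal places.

Σ(b_i − a_i)² = 45·4² + 122·11² + 281·10² = 43582.
c = 2t² / 43582 = 2·927² / 43582 = 39.4350.

39.435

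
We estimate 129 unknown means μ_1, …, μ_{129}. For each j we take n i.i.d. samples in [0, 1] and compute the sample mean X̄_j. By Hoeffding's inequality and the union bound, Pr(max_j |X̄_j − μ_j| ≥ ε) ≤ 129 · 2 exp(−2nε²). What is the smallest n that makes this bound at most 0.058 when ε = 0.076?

728

Need 2·129·exp(−2nε²) ≤ 0.058, i.e. exp(−2nε²) ≤ 0.058/258.
So 2nε² ≥ ln(258/0.058) = 8.400272.
Hence n ≥ 8.400272/(2·0.076²) = 727.170.
The smallest integer n is 728.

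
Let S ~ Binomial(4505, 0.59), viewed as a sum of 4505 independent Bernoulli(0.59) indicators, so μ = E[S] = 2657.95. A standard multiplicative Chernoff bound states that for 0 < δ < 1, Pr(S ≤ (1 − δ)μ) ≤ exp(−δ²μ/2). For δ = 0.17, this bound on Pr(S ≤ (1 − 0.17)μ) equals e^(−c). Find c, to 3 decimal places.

c = δ²μ/2 = 0.17²·2657.95/2 = 38.4074.

38.407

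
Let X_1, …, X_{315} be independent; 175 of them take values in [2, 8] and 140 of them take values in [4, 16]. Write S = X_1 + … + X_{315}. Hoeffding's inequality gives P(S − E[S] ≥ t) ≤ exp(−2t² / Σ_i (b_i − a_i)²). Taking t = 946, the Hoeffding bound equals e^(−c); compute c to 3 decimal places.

Σ(b_i − a_i)² = 175·6² + 140·12² = 26460.
c = 2t² / 26460 = 2·946² / 26460 = 67.6429.

67.643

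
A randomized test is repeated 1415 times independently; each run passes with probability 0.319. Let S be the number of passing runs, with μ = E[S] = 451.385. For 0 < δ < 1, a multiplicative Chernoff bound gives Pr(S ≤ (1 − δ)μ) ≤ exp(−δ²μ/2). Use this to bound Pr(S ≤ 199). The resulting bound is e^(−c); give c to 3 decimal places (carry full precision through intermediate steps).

Write 199 = (1 − δ)μ, so δ = 1 − 199/451.385 = 0.5591347…
Then the exponent is δ²μ/2 = (μ − 199)²/(2μ) = 70.558601.

70.559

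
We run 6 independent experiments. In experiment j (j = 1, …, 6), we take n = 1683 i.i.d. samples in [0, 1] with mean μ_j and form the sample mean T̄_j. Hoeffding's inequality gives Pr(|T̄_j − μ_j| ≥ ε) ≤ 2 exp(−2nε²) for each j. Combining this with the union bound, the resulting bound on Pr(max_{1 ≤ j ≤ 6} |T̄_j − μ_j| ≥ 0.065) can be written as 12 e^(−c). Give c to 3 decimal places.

14.221

Union bound over the 6 events: Pr(max_{1 ≤ j ≤ 6} |T̄_j − μ_j| ≥ 0.065) ≤ 6·2·exp(−2nε²) = 12 exp(−2·1683·0.065²).
So c = 2·1683·0.065² = 14.2213.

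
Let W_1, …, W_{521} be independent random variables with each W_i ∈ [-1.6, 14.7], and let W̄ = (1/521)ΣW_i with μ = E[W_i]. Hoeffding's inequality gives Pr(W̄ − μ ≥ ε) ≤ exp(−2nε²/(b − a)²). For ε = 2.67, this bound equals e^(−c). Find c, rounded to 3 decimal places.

c = 2nε²/(b − a)² = 2·521·2.67² / 16.3² = 27.9586.

27.959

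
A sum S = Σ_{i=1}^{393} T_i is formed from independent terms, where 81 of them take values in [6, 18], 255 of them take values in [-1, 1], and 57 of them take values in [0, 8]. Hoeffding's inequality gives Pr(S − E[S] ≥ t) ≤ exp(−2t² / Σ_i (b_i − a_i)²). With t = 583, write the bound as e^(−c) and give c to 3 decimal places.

41.622

Σ(b_i − a_i)² = 81·12² + 255·2² + 57·8² = 16332.
c = 2t² / 16332 = 2·583² / 16332 = 41.6225.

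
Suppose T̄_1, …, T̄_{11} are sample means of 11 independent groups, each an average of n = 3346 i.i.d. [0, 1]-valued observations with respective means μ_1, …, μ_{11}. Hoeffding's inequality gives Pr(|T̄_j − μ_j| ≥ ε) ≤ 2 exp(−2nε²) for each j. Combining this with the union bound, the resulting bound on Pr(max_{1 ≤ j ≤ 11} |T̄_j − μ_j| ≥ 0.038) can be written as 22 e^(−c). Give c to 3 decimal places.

9.663

Union bound over the 11 events: Pr(max_{1 ≤ j ≤ 11} |T̄_j − μ_j| ≥ 0.038) ≤ 11·2·exp(−2nε²) = 22 exp(−2·3346·0.038²).
So c = 2·3346·0.038² = 9.6632.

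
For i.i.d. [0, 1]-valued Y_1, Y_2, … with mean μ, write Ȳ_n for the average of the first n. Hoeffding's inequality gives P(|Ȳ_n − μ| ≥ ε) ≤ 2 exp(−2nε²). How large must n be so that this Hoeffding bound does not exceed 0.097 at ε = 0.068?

328

Require 2·exp(−2nε²) ≤ 0.097, i.e. 2nε² ≥ ln(2/0.097) = 3.026191.
So n ≥ 3.026191 / (2·0.068²) = 327.227.
The smallest integer n is 328.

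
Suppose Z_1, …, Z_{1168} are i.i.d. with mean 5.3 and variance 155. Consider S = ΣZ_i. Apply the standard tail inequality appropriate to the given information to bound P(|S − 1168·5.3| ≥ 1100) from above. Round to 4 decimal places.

0.1496

With mean and variance of each term known, Chebyshev's inequality bounds the deviation of the sum (or sample mean).
Var(S) = n·Var(Z_i) = 1168·155 = 181040.
Chebyshev: P(|S − 1168·5.3| ≥ 1100) ≤ Var(S)/1100² = 181040/1210000 = 0.1496.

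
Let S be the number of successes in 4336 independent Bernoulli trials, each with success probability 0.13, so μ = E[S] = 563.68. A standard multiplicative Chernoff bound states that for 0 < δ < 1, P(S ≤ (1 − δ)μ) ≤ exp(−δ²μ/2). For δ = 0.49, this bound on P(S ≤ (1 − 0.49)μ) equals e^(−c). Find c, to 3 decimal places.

67.670

c = δ²μ/2 = 0.49²·563.68/2 = 67.6698.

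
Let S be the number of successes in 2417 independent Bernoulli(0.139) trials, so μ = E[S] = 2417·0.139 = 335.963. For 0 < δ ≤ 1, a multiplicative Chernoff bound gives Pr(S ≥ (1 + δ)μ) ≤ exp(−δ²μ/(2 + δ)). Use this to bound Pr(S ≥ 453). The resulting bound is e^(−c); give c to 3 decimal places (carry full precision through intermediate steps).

17.362

Write 453 = (1 + δ)μ, so δ = 453/335.963 − 1 = 0.3483628…
Then the exponent is δ²μ/(2 + δ) = (453 − μ)² / (μ·(2 + δ)) = 17.361599.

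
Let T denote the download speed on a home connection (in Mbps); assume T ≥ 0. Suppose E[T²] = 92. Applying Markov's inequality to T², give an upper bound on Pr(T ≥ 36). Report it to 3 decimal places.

Since T ≥ 0, the event {T ≥ 36} is the same as {T² ≥ 1296}.
Markov's inequality applied to T² gives Pr(T² ≥ 1296) ≤ E[T²]/1296 = 92/1296 = 0.0710.

0.071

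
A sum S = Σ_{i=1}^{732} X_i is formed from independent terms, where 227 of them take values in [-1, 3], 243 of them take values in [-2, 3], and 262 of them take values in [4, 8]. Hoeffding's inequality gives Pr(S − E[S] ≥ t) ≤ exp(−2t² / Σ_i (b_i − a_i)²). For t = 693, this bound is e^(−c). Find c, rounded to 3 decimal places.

Σ(b_i − a_i)² = 227·4² + 243·5² + 262·4² = 13899.
c = 2t² / 13899 = 2·693² / 13899 = 69.1055.

69.106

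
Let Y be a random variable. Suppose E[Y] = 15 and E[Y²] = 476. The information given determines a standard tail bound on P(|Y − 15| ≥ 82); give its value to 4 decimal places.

The first two moments determine the variance, so Chebyshev's inequality is the sharpest standard bound available.
Var(Y) = E[Y²] − (E[Y])² = 476 − 225 = 251.
Chebyshev's inequality: P(|Y − μ| ≥ t) ≤ Var(Y)/t² = 251/6724 = 0.0373.

0.0373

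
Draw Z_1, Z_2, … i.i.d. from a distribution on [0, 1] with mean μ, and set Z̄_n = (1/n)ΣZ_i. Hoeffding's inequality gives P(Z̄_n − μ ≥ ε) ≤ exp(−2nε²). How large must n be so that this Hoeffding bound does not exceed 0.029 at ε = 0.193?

Require exp(−2nε²) ≤ 0.029, i.e. 2nε² ≥ ln(1/0.029) = 3.540459.
So n ≥ 3.540459 / (2·0.193²) = 47.524.
The smallest integer n is 48.

48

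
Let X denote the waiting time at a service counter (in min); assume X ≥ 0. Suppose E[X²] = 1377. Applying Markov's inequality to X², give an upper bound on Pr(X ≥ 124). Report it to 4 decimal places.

Since X ≥ 0, the event {X ≥ 124} is the same as {X² ≥ 15376}.
Markov's inequality applied to X² gives Pr(X² ≥ 15376) ≤ E[X²]/15376 = 1377/15376 = 0.0896.

0.0896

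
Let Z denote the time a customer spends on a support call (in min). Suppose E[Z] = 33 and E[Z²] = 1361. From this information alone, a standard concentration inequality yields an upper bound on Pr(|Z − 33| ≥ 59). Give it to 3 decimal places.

0.078

The first two moments determine the variance, so Chebyshev's inequality is the sharpest standard bound available.
Var(Z) = E[Z²] − (E[Z])² = 1361 − 1089 = 272.
Chebyshev's inequality: Pr(|Z − μ| ≥ t) ≤ Var(Z)/t² = 272/3481 = 0.0781.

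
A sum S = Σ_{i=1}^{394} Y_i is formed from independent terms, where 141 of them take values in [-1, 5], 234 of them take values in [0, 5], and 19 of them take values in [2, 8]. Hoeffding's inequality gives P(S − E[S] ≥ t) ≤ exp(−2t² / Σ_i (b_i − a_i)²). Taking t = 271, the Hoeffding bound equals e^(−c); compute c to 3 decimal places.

12.651

Σ(b_i − a_i)² = 141·6² + 234·5² + 19·6² = 11610.
c = 2t² / 11610 = 2·271² / 11610 = 12.6513.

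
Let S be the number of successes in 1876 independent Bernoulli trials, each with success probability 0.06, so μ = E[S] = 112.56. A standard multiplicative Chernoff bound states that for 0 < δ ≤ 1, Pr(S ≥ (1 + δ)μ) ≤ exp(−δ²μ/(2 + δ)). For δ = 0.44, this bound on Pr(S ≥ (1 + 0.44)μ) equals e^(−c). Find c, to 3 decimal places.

c = δ²μ/(2 + δ) = 0.44²·112.56/(2 + 0.44) = 8.9310.

8.931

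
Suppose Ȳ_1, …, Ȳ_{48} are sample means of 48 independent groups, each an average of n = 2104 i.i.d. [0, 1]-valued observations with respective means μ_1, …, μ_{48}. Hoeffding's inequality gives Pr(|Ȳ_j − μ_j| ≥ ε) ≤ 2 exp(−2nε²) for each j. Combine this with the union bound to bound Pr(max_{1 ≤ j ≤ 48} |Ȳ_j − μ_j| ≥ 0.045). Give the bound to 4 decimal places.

0.0191

Per-experiment Hoeffding bound: 2·exp(−2·2104·0.045²) = 2·exp(−8.52120) = 0.0003984.
Union bound over 48 events: 48·0.0003984 = 0.01912.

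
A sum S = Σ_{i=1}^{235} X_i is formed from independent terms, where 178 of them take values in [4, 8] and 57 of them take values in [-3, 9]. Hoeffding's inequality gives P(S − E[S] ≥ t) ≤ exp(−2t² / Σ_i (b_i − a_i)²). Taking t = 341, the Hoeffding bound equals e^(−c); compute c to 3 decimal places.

21.035

Σ(b_i − a_i)² = 178·4² + 57·12² = 11056.
c = 2t² / 11056 = 2·341² / 11056 = 21.0349.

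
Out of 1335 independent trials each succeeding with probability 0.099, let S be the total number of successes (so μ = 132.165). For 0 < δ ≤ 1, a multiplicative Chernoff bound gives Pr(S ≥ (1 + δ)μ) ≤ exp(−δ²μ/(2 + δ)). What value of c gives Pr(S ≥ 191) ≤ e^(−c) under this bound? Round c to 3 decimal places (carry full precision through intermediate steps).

Write 191 = (1 + δ)μ, so δ = 191/132.165 − 1 = 0.4451632…
Then the exponent is δ²μ/(2 + δ) = (191 − μ)² / (μ·(2 + δ)) = 10.711424.

10.711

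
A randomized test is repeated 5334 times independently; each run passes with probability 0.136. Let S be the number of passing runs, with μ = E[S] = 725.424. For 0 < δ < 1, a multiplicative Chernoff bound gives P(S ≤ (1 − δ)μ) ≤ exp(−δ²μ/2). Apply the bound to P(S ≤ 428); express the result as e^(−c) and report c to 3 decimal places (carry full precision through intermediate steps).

Write 428 = (1 − δ)μ, so δ = 1 − 428/725.424 = 0.4100002…
Then the exponent is δ²μ/2 = (μ − 428)²/(2μ) = 60.971953.

60.972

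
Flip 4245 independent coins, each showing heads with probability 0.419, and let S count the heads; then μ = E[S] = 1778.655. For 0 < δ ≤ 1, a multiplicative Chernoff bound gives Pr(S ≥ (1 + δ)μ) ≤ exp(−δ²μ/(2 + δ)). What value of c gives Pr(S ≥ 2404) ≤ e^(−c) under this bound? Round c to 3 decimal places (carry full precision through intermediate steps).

Write 2404 = (1 + δ)μ, so δ = 2404/1778.655 − 1 = 0.3515831…
Then the exponent is δ²μ/(2 + δ) = (2404 − μ)² / (μ·(2 + δ)) = 93.494770.

93.495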